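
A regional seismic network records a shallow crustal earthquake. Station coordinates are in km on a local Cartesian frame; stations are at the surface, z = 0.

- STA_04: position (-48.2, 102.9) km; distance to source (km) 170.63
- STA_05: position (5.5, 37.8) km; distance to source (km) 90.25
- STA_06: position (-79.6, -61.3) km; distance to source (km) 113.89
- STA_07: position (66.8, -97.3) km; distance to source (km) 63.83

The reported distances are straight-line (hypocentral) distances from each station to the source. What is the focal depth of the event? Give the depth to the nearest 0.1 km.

17.4 km

Each station gives a sphere (x−x_i)² + (y−y_i)² + z² = d_i² (stations at z=0).
Subtracting the STA_04 sphere from STA_05 and STA_06: z² cancels, leaving linear equations in x and y:
107.4 x − 130.2 y = 9516.97
-62.8 x − 328.4 y = 13325.86
Solving: x ≈ 32.001, y ≈ -46.698 km (keep extra digits for the depth step; rounded: 32.0, -46.7).
Then from the STA_04 sphere: z² = 170.63² − (x + 48.2)² − (y − 102.9)² with x = 32.001, y = -46.698, so z ≈ 17.402 ≈ 17.4 km.
Check against STA_07 (with the unrounded solution): distance 63.83 ≈ 63.83 km. ✓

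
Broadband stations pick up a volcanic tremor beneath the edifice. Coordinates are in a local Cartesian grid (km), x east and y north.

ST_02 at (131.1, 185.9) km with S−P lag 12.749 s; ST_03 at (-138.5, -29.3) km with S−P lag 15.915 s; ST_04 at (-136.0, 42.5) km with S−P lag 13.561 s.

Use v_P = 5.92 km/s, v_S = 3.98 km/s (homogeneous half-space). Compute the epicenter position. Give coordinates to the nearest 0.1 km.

Distance from S−P lag: d = Δt · v_P v_S / (v_P − v_S) = Δt · (5.92·3.98)/(5.92−3.98) ≈ 12.1452·Δt.
So d_ST_02 = 154.84, d_ST_03 = 193.29, d_ST_04 = 164.70 km.
Circle about each station: (x − 131.1)² + (y − 185.9)² = 154.84²; (x + 138.5)² + (y + 29.3)² = 193.29²; (x + 136.0)² + (y − 42.5)² = 164.70².
Subtracting the ST_02 equation from the ST_03 and ST_04 equations removes the quadratic terms:
-539.2 x − 430.4 y = -45090.88
-534.2 x − 286.8 y = -34594.43
Solving the 2×2 system: x ≈ 26.0, y ≈ 72.2 km.
Check against ST_02 (with the unrounded x, y): √((x − 131.1)²+(y − 185.9)²) = 154.84 ≈ 154.84 km. ✓

26.0 km east, 72.2 km north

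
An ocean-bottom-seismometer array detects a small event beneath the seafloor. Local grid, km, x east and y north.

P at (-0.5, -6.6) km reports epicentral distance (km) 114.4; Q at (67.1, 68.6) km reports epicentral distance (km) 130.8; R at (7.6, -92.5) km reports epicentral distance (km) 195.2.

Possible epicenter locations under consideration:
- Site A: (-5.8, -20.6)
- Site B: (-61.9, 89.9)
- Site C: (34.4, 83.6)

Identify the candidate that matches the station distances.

Site B

For each candidate, compare |candidate − station| to the reported distance:
Site A: residuals P 99.4, Q 15.6, R 122.1 → max 122.1 km
Site B: residuals P 0.0, Q 0.1, R 0.0 → max 0.1 km
Site C: residuals P 17.7, Q 94.8, R 17.1 → max 94.8 km
Only Site B has all residuals ≈ 0.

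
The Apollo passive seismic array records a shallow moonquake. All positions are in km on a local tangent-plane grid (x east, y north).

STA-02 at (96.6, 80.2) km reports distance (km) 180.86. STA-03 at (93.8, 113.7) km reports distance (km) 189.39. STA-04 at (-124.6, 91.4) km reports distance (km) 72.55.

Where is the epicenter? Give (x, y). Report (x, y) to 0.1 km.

Circle about each station: (x − 96.6)² + (y − 80.2)² = 180.86²; (x − 93.8)² + (y − 113.7)² = 189.39²; (x + 124.6)² + (y − 91.4)² = 72.55².
Subtracting pairs of circle equations eliminates x²+y² and gives linear equations (the radical axes):
-5.6 x + 67.0 y = 2804.30
-442.4 x + 22.4 y = 35562.36
Solving the 2×2 system: x ≈ -78.6, y ≈ 35.3 km.

(-78.6, 35.3)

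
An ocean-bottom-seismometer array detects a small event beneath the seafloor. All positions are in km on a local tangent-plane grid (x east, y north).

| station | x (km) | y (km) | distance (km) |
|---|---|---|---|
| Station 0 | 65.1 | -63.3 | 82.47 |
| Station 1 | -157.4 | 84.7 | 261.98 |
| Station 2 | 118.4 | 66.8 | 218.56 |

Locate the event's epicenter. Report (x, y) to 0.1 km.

5.6 km east, -120.4 km north

Circle about each station: (x − 65.1)² + (y + 63.3)² = 82.47²; (x + 157.4)² + (y − 84.7)² = 261.98²; (x − 118.4)² + (y − 66.8)² = 218.56².
Subtracting pairs of circle equations eliminates x²+y² and gives linear equations (the radical axes):
-445.0 x + 296.0 y = -38128.27
106.6 x + 260.2 y = -30731.27
Solving the 2×2 system: x ≈ 5.6, y ≈ -120.4 km.
Check against Station 0 (with the unrounded x, y): √((x − 65.1)²+(y + 63.3)²) = 82.47 ≈ 82.47 km. ✓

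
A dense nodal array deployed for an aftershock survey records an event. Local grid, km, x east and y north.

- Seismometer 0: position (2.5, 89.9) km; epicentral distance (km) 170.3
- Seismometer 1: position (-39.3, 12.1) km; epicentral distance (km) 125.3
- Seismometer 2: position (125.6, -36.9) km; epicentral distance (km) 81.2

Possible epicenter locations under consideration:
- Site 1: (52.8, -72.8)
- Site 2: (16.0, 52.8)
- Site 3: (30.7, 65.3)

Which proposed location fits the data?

For each candidate, compare |candidate − station| to the reported distance:
Site 1: residuals Seismometer 0 0.0, Seismometer 1 0.0, Seismometer 2 0.0 → max 0.0 km
Site 2: residuals Seismometer 0 130.8, Seismometer 1 56.6, Seismometer 2 60.4 → max 130.8 km
Site 3: residuals Seismometer 0 132.9, Seismometer 1 37.4, Seismometer 2 58.3 → max 132.9 km
Only Site 1 has all residuals ≈ 0.

Site 1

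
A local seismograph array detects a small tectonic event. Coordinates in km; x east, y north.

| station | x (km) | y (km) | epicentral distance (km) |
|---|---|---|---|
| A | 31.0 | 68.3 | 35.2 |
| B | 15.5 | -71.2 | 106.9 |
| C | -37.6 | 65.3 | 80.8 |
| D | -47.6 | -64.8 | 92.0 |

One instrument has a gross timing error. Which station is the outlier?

D

Solve using three stations at a time. Using A, B, C (subtract circle equations pairwise → linear system) gives (x, y) ≈ (36.7, 33.6).
Distances from that point to each station vs reported:
  A: calculated 35.2 vs reported 35.2 → residual 0.0 km
  B: calculated 106.9 vs reported 106.9 → residual 0.0 km
  C: calculated 80.8 vs reported 80.8 → residual 0.0 km
  D: calculated 129.6 vs reported 92.0 → residual 37.6 km
A, B, C are mutually consistent (residuals ≈ 0); D is off by 37.6 km.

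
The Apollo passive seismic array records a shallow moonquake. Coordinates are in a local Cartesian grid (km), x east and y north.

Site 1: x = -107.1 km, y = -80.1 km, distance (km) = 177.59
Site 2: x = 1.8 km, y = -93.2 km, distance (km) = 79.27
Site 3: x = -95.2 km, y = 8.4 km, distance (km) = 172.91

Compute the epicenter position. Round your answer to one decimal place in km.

Circle about each station: (x + 107.1)² + (y + 80.1)² = 177.59²; (x − 1.8)² + (y + 93.2)² = 79.27²; (x + 95.2)² + (y − 8.4)² = 172.91².
Subtracting the Site 1 equation from the Site 2 and Site 3 equations removes the quadratic terms:
217.8 x − 26.2 y = 16057.54
23.8 x + 177.0 y = -7112.48
Solving the 2×2 system: x ≈ 67.8, y ≈ -49.3 km.
Check against Site 1 (with the unrounded x, y): √((x + 107.1)²+(y + 80.1)²) = 177.59 ≈ 177.59 km. ✓

x ≈ 67.8 km, y ≈ -49.3 km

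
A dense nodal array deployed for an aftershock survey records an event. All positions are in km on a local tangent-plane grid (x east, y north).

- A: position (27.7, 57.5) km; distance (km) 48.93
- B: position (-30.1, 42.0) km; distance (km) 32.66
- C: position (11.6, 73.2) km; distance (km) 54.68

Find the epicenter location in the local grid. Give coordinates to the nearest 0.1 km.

-5.0 km east, 21.1 km north

Circle about each station: (x − 27.7)² + (y − 57.5)² = 48.93²; (x + 30.1)² + (y − 42.0)² = 32.66²; (x − 11.6)² + (y − 73.2)² = 54.68².
Subtracting the A equation from the B and C equations removes the quadratic terms:
-115.6 x − 31.0 y = -76.06
-32.2 x + 31.4 y = 823.50
Solving the 2×2 system: x ≈ -5.0, y ≈ 21.1 km.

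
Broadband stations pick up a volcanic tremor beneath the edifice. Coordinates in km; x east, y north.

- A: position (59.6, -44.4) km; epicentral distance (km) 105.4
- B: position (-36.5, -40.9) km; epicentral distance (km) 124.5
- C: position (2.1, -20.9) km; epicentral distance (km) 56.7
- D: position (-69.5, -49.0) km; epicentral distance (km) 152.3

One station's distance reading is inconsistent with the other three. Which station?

Solve using three stations at a time. Using A, B, D (subtract circle equations pairwise → linear system) gives (x, y) ≈ (38.1, 58.9).
Distances from that point to each station vs reported:
  A: calculated 105.5 vs reported 105.4 → residual 0.1 km
  B: calculated 124.6 vs reported 124.5 → residual 0.1 km
  C: calculated 87.6 vs reported 56.7 → residual 30.9 km
  D: calculated 152.4 vs reported 152.3 → residual 0.1 km
A, B, D are mutually consistent (residuals ≈ 0); C is off by 30.9 km.

C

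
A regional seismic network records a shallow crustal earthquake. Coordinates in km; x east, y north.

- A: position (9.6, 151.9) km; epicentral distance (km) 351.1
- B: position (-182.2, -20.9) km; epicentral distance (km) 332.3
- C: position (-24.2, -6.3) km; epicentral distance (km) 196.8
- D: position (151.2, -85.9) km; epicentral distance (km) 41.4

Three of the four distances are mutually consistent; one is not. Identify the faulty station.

A

Solve using three stations at a time. Using B, C, D (subtract circle equations pairwise → linear system) gives (x, y) ≈ (133.8, -123.6).
Distances from that point to each station vs reported:
  A: calculated 302.2 vs reported 351.1 → residual 48.9 km
  B: calculated 332.3 vs reported 332.3 → residual 0.0 km
  C: calculated 196.8 vs reported 196.8 → residual 0.0 km
  D: calculated 41.5 vs reported 41.4 → residual 0.1 km
B, C, D are mutually consistent (residuals ≈ 0); A is off by 48.9 km.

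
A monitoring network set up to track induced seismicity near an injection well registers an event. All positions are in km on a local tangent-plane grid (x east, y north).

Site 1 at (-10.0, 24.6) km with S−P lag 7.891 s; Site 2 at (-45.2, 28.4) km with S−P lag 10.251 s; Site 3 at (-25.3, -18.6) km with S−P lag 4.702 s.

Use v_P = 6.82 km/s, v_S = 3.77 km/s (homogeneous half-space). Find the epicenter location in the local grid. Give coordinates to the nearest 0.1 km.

x ≈ 8.5 km, y ≈ -39.3 km

Distance from S−P lag: d = Δt · v_P v_S / (v_P − v_S) = Δt · (6.82·3.77)/(6.82−3.77) ≈ 8.4300·Δt.
So d_Site 1 = 66.52, d_Site 2 = 86.42, d_Site 3 = 39.64 km.
Circle about each station: (x + 10.0)² + (y − 24.6)² = 66.52²; (x + 45.2)² + (y − 28.4)² = 86.42²; (x + 25.3)² + (y + 18.6)² = 39.64².
Subtracting pairs of circle equations eliminates x²+y² and gives linear equations (the radical axes):
-70.4 x + 7.6 y = -899.07
-30.6 x − 86.4 y = 3134.47
Solving the 2×2 system: x ≈ 8.5, y ≈ -39.3 km.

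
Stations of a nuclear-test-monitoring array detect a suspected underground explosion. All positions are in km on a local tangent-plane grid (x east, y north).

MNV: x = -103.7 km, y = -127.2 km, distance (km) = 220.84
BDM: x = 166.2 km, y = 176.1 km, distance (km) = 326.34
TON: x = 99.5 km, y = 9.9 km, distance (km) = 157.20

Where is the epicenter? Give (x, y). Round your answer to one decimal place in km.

x ≈ 116.3 km, y ≈ -146.4 km

Circle about each station: (x + 103.7)² + (y + 127.2)² = 220.84²; (x − 166.2)² + (y − 176.1)² = 326.34²; (x − 99.5)² + (y − 9.9)² = 157.20².
Subtracting the MNV equation from the BDM and TON equations removes the quadratic terms:
539.8 x + 606.6 y = -26027.37
406.4 x + 274.2 y = 7123.20
Solving the 2×2 system: x ≈ 116.3, y ≈ -146.4 km.
Check against MNV (with the unrounded x, y): √((x + 103.7)²+(y + 127.2)²) = 220.85 ≈ 220.84 km. ✓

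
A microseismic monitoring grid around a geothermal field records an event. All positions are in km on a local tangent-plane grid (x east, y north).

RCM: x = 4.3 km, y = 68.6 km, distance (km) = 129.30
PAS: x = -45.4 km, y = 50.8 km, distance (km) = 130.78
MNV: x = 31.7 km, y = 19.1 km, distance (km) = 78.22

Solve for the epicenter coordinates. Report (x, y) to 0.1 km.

25.8 km east, -58.9 km north

Circle about each station: (x − 4.3)² + (y − 68.6)² = 129.30²; (x + 45.4)² + (y − 50.8)² = 130.78²; (x − 31.7)² + (y − 19.1)² = 78.22².
Subtracting pairs of circle equations eliminates x²+y² and gives linear equations (the radical axes):
-99.4 x − 35.6 y = -467.57
54.8 x − 99.0 y = 7245.37
Solving the 2×2 system: x ≈ 25.8, y ≈ -58.9 km.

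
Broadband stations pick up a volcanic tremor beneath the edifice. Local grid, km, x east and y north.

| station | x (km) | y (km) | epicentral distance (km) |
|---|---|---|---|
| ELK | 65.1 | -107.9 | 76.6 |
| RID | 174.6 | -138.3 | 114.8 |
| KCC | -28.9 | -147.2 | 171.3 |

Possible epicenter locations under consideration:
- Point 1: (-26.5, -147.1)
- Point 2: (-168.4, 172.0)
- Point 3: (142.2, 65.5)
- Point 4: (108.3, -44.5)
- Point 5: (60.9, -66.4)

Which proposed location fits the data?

For each candidate, compare |candidate − station| to the reported distance:
Point 1: residuals ELK 23.0, RID 86.5, KCC 168.9 → max 168.9 km
Point 2: residuals ELK 287.9, RID 347.7, KCC 177.1 → max 347.7 km
Point 3: residuals ELK 113.2, RID 91.6, KCC 101.7 → max 113.2 km
Point 4: residuals ELK 0.1, RID 0.1, KCC 0.1 → max 0.1 km
Point 5: residuals ELK 34.9, RID 19.7, KCC 50.5 → max 50.5 km
Only Point 4 has all residuals ≈ 0.

Point 4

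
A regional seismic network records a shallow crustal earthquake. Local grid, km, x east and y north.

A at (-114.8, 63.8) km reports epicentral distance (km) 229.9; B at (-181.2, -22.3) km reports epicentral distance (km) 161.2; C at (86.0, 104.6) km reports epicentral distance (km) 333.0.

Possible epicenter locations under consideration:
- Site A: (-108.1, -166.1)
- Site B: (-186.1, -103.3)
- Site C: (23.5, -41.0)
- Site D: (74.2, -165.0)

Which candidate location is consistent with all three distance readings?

Site A

For each candidate, compare |candidate − station| to the reported distance:
Site A: residuals A 0.1, B 0.1, C 0.1 → max 0.1 km
Site B: residuals A 48.2, B 80.1, C 9.4 → max 80.1 km
Site C: residuals A 56.4, B 44.4, C 174.6 → max 174.6 km
Site D: residuals A 66.9, B 131.4, C 63.1 → max 131.4 km
Only Site A has all residuals ≈ 0.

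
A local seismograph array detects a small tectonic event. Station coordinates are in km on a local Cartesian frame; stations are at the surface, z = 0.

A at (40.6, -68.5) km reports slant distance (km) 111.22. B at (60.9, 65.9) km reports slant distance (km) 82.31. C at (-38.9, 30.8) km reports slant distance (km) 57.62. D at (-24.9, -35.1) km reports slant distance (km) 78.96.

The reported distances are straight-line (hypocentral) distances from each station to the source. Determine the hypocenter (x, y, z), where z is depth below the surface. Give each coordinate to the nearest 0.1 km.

x ≈ 1.2 km, y ≈ 27.0 km, depth ≈ 41.2 km

Each station gives a sphere (x−x_i)² + (y−y_i)² + z² = d_i² (stations at z=0).
Subtracting the A sphere from B and C: z² cancels, leaving linear equations in x and y:
40.6 x + 268.8 y = 7305.96
-159.0 x + 198.6 y = 5171.06
Solving: x ≈ 1.200, y ≈ 26.999 km (keep extra digits for the depth step; rounded: 1.2, 27.0).
Then from the A sphere: z² = 111.22² − (x − 40.6)² − (y + 68.5)² with x = 1.200, y = 26.999, so z ≈ 41.200 ≈ 41.2 km.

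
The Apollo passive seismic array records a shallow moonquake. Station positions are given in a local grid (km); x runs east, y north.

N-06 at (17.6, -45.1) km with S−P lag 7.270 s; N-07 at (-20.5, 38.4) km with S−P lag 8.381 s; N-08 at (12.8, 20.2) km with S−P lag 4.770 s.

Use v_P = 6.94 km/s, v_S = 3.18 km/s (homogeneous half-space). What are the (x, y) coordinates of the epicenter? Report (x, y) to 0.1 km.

Distance from S−P lag: d = Δt · v_P v_S / (v_P − v_S) = Δt · (6.94·3.18)/(6.94−3.18) ≈ 5.8695·Δt.
So d_N-06 = 42.67, d_N-07 = 49.19, d_N-08 = 28.00 km.
Circle about each station: (x − 17.6)² + (y + 45.1)² = 42.67²; (x + 20.5)² + (y − 38.4)² = 49.19²; (x − 12.8)² + (y − 20.2)² = 28.00².
Subtracting the N-06 equation from the N-07 and N-08 equations removes the quadratic terms:
-76.2 x + 167.0 y = -1047.89
-9.6 x + 130.6 y = -735.16
Solving the 2×2 system: x ≈ 1.7, y ≈ -5.5 km.

x ≈ 1.7 km, y ≈ -5.5 km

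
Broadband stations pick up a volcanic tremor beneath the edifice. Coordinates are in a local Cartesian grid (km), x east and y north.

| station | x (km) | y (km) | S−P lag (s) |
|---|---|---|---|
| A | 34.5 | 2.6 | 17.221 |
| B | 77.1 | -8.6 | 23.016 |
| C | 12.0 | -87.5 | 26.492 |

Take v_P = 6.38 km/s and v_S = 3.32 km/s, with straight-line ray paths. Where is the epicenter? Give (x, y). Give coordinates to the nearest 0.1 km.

Distance from S−P lag: d = Δt · v_P v_S / (v_P − v_S) = Δt · (6.38·3.32)/(6.38−3.32) ≈ 6.9221·Δt.
So d_A = 119.21, d_B = 159.32, d_C = 183.38 km.
Circle about each station: (x − 34.5)² + (y − 2.6)² = 119.21²; (x − 77.1)² + (y + 8.6)² = 159.32²; (x − 12.0)² + (y + 87.5)² = 183.38².
Subtracting the A equation from the B and C equations removes the quadratic terms:
85.2 x − 22.4 y = -6350.48
-45.0 x − 180.2 y = -12813.96
Solving the 2×2 system: x ≈ -52.4, y ≈ 84.2 km.
Check against A (with the unrounded x, y): √((x − 34.5)²+(y − 2.6)²) = 119.20 ≈ 119.21 km. ✓

(-52.4, 84.2)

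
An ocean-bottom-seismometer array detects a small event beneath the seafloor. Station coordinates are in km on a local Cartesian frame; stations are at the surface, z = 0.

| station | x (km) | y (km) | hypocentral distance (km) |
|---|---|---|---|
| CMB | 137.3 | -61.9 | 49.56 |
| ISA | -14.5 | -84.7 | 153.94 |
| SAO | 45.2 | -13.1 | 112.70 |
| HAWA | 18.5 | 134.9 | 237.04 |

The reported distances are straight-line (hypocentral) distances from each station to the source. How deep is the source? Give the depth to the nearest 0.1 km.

48.7 km

Each station gives a sphere (x−x_i)² + (y−y_i)² + z² = d_i² (stations at z=0).
Subtracting the CMB sphere from ISA and SAO: z² cancels, leaving linear equations in x and y:
-303.6 x − 45.6 y = -36539.89
-184.2 x + 97.6 y = -30713.35
Solving: x ≈ 130.600, y ≈ -68.206 km (keep extra digits for the depth step; rounded: 130.6, -68.2).
Then from the CMB sphere: z² = 49.56² − (x − 137.3)² − (y + 61.9)² with x = 130.600, y = -68.206, so z ≈ 48.698 ≈ 48.7 km.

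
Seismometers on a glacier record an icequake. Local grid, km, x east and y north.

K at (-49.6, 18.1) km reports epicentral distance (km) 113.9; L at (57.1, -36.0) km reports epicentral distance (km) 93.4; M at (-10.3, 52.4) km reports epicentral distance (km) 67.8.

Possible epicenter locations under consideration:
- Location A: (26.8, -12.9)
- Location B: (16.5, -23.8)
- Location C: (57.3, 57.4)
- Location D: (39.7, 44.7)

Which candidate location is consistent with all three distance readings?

Location C

For each candidate, compare |candidate − station| to the reported distance:
Location A: residuals K 31.5, L 55.3, M 7.3 → max 55.3 km
Location B: residuals K 35.6, L 51.0, M 13.0 → max 51.0 km
Location C: residuals K 0.0, L 0.0, M 0.0 → max 0.0 km
Location D: residuals K 20.7, L 10.8, M 17.2 → max 20.7 km
Only Location C has all residuals ≈ 0.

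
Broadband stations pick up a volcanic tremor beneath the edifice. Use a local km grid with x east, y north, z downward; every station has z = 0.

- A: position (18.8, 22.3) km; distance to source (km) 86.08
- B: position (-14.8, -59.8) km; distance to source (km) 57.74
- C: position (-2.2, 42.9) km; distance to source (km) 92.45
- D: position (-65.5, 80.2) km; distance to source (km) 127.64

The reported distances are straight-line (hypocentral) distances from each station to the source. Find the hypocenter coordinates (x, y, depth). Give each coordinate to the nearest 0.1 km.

Each station gives a sphere (x−x_i)² + (y−y_i)² + z² = d_i² (stations at z=0).
Subtracting the A sphere from B and C: z² cancels, leaving linear equations in x and y:
-67.2 x − 164.2 y = 7020.21
-42.0 x + 41.2 y = -142.72
Solving: x ≈ -27.501, y ≈ -31.499 km (keep extra digits for the depth step; rounded: -27.5, -31.5).
Then from the A sphere: z² = 86.08² − (x − 18.8)² − (y − 22.3)² with x = -27.501, y = -31.499, so z ≈ 48.700 ≈ 48.7 km.

(-27.5, -31.5, 48.7)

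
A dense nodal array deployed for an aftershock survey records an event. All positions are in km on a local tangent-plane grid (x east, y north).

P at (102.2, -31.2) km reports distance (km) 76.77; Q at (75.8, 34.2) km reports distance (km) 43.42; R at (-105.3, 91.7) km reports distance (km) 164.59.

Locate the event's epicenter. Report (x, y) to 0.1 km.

38.6 km east, 11.8 km north

Circle about each station: (x − 102.2)² + (y + 31.2)² = 76.77²; (x − 75.8)² + (y − 34.2)² = 43.42²; (x + 105.3)² + (y − 91.7)² = 164.59².
Subtracting the P equation from the Q and R equations removes the quadratic terms:
-52.8 x + 130.8 y = -494.66
-415.0 x + 245.8 y = -13117.54
Solving the 2×2 system: x ≈ 38.6, y ≈ 11.8 km.
Check against P (with the unrounded x, y): √((x − 102.2)²+(y + 31.2)²) = 76.77 ≈ 76.77 km. ✓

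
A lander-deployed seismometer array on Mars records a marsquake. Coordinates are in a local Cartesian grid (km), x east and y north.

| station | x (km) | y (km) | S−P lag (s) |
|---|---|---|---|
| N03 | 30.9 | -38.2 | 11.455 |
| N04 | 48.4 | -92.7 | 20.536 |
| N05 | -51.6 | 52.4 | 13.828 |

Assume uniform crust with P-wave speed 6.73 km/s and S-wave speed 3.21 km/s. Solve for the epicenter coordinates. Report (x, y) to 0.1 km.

Distance from S−P lag: d = Δt · v_P v_S / (v_P − v_S) = Δt · (6.73·3.21)/(6.73−3.21) ≈ 6.1373·Δt.
So d_N03 = 70.30, d_N04 = 126.04, d_N05 = 84.87 km.
Circle about each station: (x − 30.9)² + (y + 38.2)² = 70.30²; (x − 48.4)² + (y + 92.7)² = 126.04²; (x + 51.6)² + (y − 52.4)² = 84.87².
Subtracting the N03 equation from the N04 and N05 equations removes the quadratic terms:
35.0 x − 109.0 y = -2422.19
-165.0 x + 181.2 y = 733.44
Solving the 2×2 system: x ≈ 30.8, y ≈ 32.1 km.

30.8 km east, 32.1 km north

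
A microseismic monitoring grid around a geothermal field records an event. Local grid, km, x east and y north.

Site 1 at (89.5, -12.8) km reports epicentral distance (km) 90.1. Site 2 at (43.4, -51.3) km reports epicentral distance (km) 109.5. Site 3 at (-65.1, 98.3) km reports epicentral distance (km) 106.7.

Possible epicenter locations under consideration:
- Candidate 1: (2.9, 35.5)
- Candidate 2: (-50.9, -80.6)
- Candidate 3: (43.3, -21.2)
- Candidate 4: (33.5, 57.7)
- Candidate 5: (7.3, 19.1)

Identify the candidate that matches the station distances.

For each candidate, compare |candidate − station| to the reported distance:
Candidate 1: residuals Site 1 9.1, Site 2 13.7, Site 3 14.1 → max 14.1 km
Candidate 2: residuals Site 1 65.8, Site 2 10.8, Site 3 72.8 → max 72.8 km
Candidate 3: residuals Site 1 43.1, Site 2 79.4, Site 3 54.6 → max 79.4 km
Candidate 4: residuals Site 1 0.1, Site 2 0.1, Site 3 0.1 → max 0.1 km
Candidate 5: residuals Site 1 1.9, Site 2 30.4, Site 3 0.6 → max 30.4 km
Only Candidate 4 has all residuals ≈ 0.

Candidate 4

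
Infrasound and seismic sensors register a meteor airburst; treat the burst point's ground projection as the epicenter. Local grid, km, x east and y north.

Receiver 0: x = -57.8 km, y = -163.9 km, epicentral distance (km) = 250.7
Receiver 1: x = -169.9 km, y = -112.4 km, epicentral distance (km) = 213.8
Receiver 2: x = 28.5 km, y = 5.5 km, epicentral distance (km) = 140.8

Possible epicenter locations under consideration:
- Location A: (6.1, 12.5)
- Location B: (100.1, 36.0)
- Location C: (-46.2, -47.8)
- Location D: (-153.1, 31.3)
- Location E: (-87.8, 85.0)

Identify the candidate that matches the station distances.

Location E

For each candidate, compare |candidate − station| to the reported distance:
Location A: residuals Receiver 0 63.1, Receiver 1 2.0, Receiver 2 117.3 → max 117.3 km
Location B: residuals Receiver 0 4.0, Receiver 1 94.3, Receiver 2 63.0 → max 94.3 km
Location C: residuals Receiver 0 134.0, Receiver 1 74.2, Receiver 2 49.0 → max 134.0 km
Location D: residuals Receiver 0 33.5, Receiver 1 69.1, Receiver 2 42.6 → max 69.1 km
Location E: residuals Receiver 0 0.0, Receiver 1 0.0, Receiver 2 0.1 → max 0.1 km
Only Location E has all residuals ≈ 0.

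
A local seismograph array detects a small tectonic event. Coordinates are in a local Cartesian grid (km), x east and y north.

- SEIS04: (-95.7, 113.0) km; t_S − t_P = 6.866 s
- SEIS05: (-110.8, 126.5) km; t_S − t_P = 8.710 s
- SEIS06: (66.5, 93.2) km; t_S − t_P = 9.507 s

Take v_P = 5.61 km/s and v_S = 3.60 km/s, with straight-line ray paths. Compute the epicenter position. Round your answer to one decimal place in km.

(-29.0, 95.4)

Distance from S−P lag: d = Δt · v_P v_S / (v_P − v_S) = Δt · (5.61·3.60)/(5.61−3.60) ≈ 10.0478·Δt.
So d_SEIS04 = 68.99, d_SEIS05 = 87.52, d_SEIS06 = 95.52 km.
Circle about each station: (x + 95.7)² + (y − 113.0)² = 68.99²; (x + 110.8)² + (y − 126.5)² = 87.52²; (x − 66.5)² + (y − 93.2)² = 95.52².
Subtracting pairs of circle equations eliminates x²+y² and gives linear equations (the radical axes):
-30.2 x + 27.0 y = 3451.27
324.4 x − 39.6 y = -13183.45
Solving the 2×2 system: x ≈ -29.0, y ≈ 95.4 km.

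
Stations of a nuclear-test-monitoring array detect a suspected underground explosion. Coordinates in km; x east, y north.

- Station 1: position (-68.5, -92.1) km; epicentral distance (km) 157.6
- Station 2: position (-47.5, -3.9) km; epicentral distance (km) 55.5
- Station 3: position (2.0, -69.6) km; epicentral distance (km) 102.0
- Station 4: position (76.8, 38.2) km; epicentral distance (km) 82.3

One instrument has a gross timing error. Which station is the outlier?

Solve using three stations at a time. Using Station 2, Station 3, Station 4 (subtract circle equations pairwise → linear system) gives (x, y) ≈ (-5.3, 32.1).
Distances from that point to each station vs reported:
  Station 1: calculated 139.4 vs reported 157.6 → residual 18.2 km
  Station 2: calculated 55.5 vs reported 55.5 → residual 0.0 km
  Station 3: calculated 102.0 vs reported 102.0 → residual 0.0 km
  Station 4: calculated 82.3 vs reported 82.3 → residual 0.0 km
Station 2, Station 3, Station 4 are mutually consistent (residuals ≈ 0); Station 1 is off by 18.2 km.

Station 1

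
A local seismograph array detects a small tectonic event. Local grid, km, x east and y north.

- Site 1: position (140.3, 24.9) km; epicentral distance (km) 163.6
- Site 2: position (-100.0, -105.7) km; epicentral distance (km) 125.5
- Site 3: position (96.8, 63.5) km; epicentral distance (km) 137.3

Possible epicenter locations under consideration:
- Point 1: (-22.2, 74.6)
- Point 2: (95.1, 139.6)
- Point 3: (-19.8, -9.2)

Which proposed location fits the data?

For each candidate, compare |candidate − station| to the reported distance:
Point 1: residuals Site 1 6.3, Site 2 70.9, Site 3 17.8 → max 70.9 km
Point 2: residuals Site 1 40.3, Site 2 187.9, Site 3 61.2 → max 187.9 km
Point 3: residuals Site 1 0.1, Site 2 0.0, Site 3 0.1 → max 0.1 km
Only Point 3 has all residuals ≈ 0.

Point 3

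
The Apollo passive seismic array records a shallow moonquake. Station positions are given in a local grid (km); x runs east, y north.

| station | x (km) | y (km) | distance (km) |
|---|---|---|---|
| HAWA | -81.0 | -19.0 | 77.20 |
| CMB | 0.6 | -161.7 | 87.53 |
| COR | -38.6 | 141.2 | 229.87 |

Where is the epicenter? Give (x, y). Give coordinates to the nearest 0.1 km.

Circle about each station: (x + 81.0)² + (y + 19.0)² = 77.20²; (x − 0.6)² + (y + 161.7)² = 87.53²; (x + 38.6)² + (y − 141.2)² = 229.87².
Subtracting the HAWA equation from the CMB and COR equations removes the quadratic terms:
163.2 x − 285.4 y = 17523.59
84.8 x + 320.4 y = -32374.98
Solving the 2×2 system: x ≈ -47.4, y ≈ -88.5 km.

x ≈ -47.4 km, y ≈ -88.5 km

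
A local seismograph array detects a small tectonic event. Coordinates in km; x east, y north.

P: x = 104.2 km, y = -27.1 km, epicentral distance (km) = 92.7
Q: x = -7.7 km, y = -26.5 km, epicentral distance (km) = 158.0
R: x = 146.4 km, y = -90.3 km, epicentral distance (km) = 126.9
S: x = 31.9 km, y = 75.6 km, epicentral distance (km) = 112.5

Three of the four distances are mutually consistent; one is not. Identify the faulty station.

Solve using three stations at a time. Using Q, R, S (subtract circle equations pairwise → linear system) gives (x, y) ≈ (137.3, 36.3).
Distances from that point to each station vs reported:
  P: calculated 71.5 vs reported 92.7 → residual 21.2 km
  Q: calculated 158.0 vs reported 158.0 → residual 0.0 km
  R: calculated 126.9 vs reported 126.9 → residual 0.0 km
  S: calculated 112.5 vs reported 112.5 → residual 0.0 km
Q, R, S are mutually consistent (residuals ≈ 0); P is off by 21.2 km.

P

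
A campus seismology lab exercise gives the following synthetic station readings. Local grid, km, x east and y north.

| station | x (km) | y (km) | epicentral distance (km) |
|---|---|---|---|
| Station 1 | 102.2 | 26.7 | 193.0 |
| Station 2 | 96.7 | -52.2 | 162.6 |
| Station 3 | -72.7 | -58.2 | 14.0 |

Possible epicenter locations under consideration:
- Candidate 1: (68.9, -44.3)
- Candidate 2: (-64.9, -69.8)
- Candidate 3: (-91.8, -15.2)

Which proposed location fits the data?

For each candidate, compare |candidate − station| to the reported distance:
Candidate 1: residuals Station 1 114.6, Station 2 133.7, Station 3 128.3 → max 133.7 km
Candidate 2: residuals Station 1 0.0, Station 2 0.0, Station 3 0.0 → max 0.0 km
Candidate 3: residuals Station 1 5.5, Station 2 29.5, Station 3 33.1 → max 33.1 km
Only Candidate 2 has all residuals ≈ 0.

Candidate 2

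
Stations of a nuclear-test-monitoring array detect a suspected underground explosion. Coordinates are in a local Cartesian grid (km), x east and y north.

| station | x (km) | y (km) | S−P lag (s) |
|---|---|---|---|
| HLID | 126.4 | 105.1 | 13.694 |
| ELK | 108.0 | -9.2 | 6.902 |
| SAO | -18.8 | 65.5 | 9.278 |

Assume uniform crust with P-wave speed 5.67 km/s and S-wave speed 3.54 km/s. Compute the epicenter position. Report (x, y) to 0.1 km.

(44.6, 5.3)

Distance from S−P lag: d = Δt · v_P v_S / (v_P − v_S) = Δt · (5.67·3.54)/(5.67−3.54) ≈ 9.4234·Δt.
So d_HLID = 129.04, d_ELK = 65.04, d_SAO = 87.43 km.
Circle about each station: (x − 126.4)² + (y − 105.1)² = 129.04²; (x − 108.0)² + (y + 9.2)² = 65.04²; (x + 18.8)² + (y − 65.5)² = 87.43².
Subtracting the HLID equation from the ELK and SAO equations removes the quadratic terms:
-36.8 x − 228.6 y = -2853.21
-290.4 x − 79.2 y = -13371.96
Solving the 2×2 system: x ≈ 44.6, y ≈ 5.3 km.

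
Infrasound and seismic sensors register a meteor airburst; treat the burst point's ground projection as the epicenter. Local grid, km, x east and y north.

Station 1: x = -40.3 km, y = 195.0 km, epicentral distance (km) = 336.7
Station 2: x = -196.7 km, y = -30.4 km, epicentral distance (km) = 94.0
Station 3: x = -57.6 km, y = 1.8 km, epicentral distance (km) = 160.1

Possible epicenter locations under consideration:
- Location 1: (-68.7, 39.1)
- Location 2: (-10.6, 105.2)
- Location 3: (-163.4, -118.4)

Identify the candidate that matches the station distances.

For each candidate, compare |candidate − station| to the reported distance:
Location 1: residuals Station 1 178.2, Station 2 51.7, Station 3 121.2 → max 178.2 km
Location 2: residuals Station 1 242.1, Station 2 136.3, Station 3 46.5 → max 242.1 km
Location 3: residuals Station 1 0.0, Station 2 0.1, Station 3 0.0 → max 0.1 km
Only Location 3 has all residuals ≈ 0.

Location 3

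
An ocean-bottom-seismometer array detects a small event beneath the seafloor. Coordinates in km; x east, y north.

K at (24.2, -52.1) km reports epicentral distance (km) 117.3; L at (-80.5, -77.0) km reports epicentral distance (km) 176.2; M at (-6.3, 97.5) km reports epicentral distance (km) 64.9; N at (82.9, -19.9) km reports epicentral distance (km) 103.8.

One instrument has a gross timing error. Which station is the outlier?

M

Solve using three stations at a time. Using K, L, N (subtract circle equations pairwise → linear system) gives (x, y) ≈ (23.6, 64.9).
Distances from that point to each station vs reported:
  K: calculated 117.0 vs reported 117.3 → residual 0.3 km
  L: calculated 176.0 vs reported 176.2 → residual 0.2 km
  M: calculated 44.2 vs reported 64.9 → residual 20.7 km
  N: calculated 103.5 vs reported 103.8 → residual 0.3 km
K, L, N are mutually consistent (residuals ≈ 0); M is off by 20.7 km.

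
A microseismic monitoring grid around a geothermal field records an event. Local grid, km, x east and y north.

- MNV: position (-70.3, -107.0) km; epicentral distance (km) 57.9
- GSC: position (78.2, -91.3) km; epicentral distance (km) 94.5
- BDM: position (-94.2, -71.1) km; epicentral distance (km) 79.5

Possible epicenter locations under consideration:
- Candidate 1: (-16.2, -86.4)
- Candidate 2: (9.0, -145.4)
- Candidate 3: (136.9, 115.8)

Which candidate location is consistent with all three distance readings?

Candidate 1

For each candidate, compare |candidate − station| to the reported distance:
Candidate 1: residuals MNV 0.0, GSC 0.0, BDM 0.0 → max 0.0 km
Candidate 2: residuals MNV 30.2, GSC 6.7, BDM 47.7 → max 47.7 km
Candidate 3: residuals MNV 246.4, GSC 120.8, BDM 217.7 → max 246.4 km
Only Candidate 1 has all residuals ≈ 0.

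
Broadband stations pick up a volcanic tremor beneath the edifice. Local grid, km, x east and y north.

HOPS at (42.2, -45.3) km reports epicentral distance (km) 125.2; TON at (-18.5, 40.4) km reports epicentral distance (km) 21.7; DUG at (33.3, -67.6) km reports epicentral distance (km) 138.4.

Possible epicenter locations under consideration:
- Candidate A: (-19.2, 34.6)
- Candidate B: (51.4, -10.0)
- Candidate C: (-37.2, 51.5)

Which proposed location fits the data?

For each candidate, compare |candidate − station| to the reported distance:
Candidate A: residuals HOPS 24.4, TON 15.9, DUG 23.5 → max 24.4 km
Candidate B: residuals HOPS 88.7, TON 64.5, DUG 78.0 → max 88.7 km
Candidate C: residuals HOPS 0.0, TON 0.0, DUG 0.0 → max 0.0 km
Only Candidate C has all residuals ≈ 0.

Candidate C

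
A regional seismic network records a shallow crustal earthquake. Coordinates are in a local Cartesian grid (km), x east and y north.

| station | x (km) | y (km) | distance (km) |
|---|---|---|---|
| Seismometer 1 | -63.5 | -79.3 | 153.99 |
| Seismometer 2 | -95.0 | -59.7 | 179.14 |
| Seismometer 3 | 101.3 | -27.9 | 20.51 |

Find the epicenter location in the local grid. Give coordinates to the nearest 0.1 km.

(80.9, -25.8)

Circle about each station: (x + 63.5)² + (y + 79.3)² = 153.99²; (x + 95.0)² + (y + 59.7)² = 179.14²; (x − 101.3)² + (y + 27.9)² = 20.51².
Subtracting pairs of circle equations eliminates x²+y² and gives linear equations (the radical axes):
-63.0 x + 39.2 y = -6109.87
329.6 x + 102.8 y = 24011.62
Solving the 2×2 system: x ≈ 80.9, y ≈ -25.8 km.
Check against Seismometer 1 (with the unrounded x, y): √((x + 63.5)²+(y + 79.3)²) = 153.99 ≈ 153.99 km. ✓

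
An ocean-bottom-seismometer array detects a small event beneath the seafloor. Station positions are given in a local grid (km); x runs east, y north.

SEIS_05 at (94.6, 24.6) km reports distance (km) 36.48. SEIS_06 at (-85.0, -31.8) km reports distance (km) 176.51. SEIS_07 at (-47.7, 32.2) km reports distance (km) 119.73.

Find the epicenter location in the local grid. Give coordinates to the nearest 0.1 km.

Circle about each station: (x − 94.6)² + (y − 24.6)² = 36.48²; (x + 85.0)² + (y + 31.8)² = 176.51²; (x + 47.7)² + (y − 32.2)² = 119.73².
Subtracting the SEIS_05 equation from the SEIS_06 and SEIS_07 equations removes the quadratic terms:
-359.2 x − 112.8 y = -31143.07
-284.6 x + 15.2 y = -19246.67
Solving the 2×2 system: x ≈ 70.4, y ≈ 51.9 km.

x ≈ 70.4 km, y ≈ 51.9 km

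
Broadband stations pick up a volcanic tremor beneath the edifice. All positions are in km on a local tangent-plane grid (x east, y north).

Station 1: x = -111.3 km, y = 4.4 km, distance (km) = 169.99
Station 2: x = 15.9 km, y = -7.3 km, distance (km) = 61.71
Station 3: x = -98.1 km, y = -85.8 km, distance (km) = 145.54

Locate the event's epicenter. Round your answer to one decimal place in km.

Circle about each station: (x + 111.3)² + (y − 4.4)² = 169.99²; (x − 15.9)² + (y + 7.3)² = 61.71²; (x + 98.1)² + (y + 85.8)² = 145.54².
Subtracting the Station 1 equation from the Station 2 and Station 3 equations removes the quadratic terms:
254.4 x − 23.4 y = 12987.53
26.4 x − 180.4 y = 12292.91
Solving the 2×2 system: x ≈ 45.4, y ≈ -61.5 km.
Check against Station 1 (with the unrounded x, y): √((x + 111.3)²+(y − 4.4)²) = 169.99 ≈ 169.99 km. ✓

(45.4, -61.5)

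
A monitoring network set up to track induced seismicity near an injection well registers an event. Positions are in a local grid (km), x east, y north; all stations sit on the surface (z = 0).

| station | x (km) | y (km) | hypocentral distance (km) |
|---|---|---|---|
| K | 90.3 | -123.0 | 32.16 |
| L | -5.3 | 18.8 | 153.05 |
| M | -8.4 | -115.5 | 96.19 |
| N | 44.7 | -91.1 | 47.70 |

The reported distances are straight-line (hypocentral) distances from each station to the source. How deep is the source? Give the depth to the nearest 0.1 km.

Each station gives a sphere (x−x_i)² + (y−y_i)² + z² = d_i² (stations at z=0).
Subtracting the K sphere from L and M: z² cancels, leaving linear equations in x and y:
-191.2 x + 283.6 y = -45291.60
-197.4 x + 15.0 y = -18090.53
Solving: x ≈ 83.802, y ≈ -103.204 km (keep extra digits for the depth step; rounded: 83.8, -103.2).
Then from the K sphere: z² = 32.16² − (x − 90.3)² − (y + 123.0)² with x = 83.802, y = -103.204, so z ≈ 24.498 ≈ 24.5 km.

depth ≈ 24.5 km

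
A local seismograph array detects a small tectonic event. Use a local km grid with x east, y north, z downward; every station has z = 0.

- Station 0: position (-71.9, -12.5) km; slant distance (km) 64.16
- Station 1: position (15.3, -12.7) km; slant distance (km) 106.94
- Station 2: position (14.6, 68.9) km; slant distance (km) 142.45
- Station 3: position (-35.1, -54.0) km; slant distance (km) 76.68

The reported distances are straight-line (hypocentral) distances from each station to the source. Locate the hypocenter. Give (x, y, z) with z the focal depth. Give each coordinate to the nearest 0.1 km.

Each station gives a sphere (x−x_i)² + (y−y_i)² + z² = d_i² (stations at z=0).
Subtracting the Station 0 sphere from Station 1 and Station 2: z² cancels, leaving linear equations in x and y:
174.4 x − 0.4 y = -12250.14
173.0 x + 162.8 y = -16540.99
Solving: x ≈ -70.303, y ≈ -26.895 km (keep extra digits for the depth step; rounded: -70.3, -26.9).
Then from the Station 0 sphere: z² = 64.16² − (x + 71.9)² − (y + 12.5)² with x = -70.303, y = -26.895, so z ≈ 62.504 ≈ 62.5 km.
Check against Station 3 (with the unrounded solution): distance 76.69 ≈ 76.68 km. ✓

(-70.3, -26.9, 62.5)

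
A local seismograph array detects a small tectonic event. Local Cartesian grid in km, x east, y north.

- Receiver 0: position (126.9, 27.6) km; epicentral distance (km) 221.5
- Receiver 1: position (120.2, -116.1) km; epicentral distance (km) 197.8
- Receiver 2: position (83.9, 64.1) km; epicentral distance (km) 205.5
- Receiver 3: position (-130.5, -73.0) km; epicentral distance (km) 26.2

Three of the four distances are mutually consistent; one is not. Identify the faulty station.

Receiver 3

Solve using three stations at a time. Using Receiver 0, Receiver 1, Receiver 2 (subtract circle equations pairwise → linear system) gives (x, y) ≈ (-72.1, -69.7).
Distances from that point to each station vs reported:
  Receiver 0: calculated 221.5 vs reported 221.5 → residual 0.0 km
  Receiver 1: calculated 197.8 vs reported 197.8 → residual 0.0 km
  Receiver 2: calculated 205.5 vs reported 205.5 → residual 0.0 km
  Receiver 3: calculated 58.5 vs reported 26.2 → residual 32.3 km
Receiver 0, Receiver 1, Receiver 2 are mutually consistent (residuals ≈ 0); Receiver 3 is off by 32.3 km.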